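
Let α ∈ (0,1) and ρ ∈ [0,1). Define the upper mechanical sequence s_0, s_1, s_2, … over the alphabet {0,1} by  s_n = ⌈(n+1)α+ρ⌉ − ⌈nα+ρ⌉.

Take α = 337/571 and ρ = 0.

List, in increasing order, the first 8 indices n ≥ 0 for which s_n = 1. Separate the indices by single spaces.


n=0: ⌈337/571⌉−⌈0/571⌉ = 1−0 = 1  ← one
n=1: ⌈674/571⌉−⌈337/571⌉ = 2−1 = 1  ← one
n=2: ⌈1011/571⌉−⌈674/571⌉ = 2−2 = 0
n=3: ⌈1348/571⌉−⌈1011/571⌉ = 3−2 = 1  ← one
n=4: ⌈1685/571⌉−⌈1348/571⌉ = 3−3 = 0
n=5: ⌈2022/571⌉−⌈1685/571⌉ = 4−3 = 1  ← one
n=6: ⌈2359/571⌉−⌈2022/571⌉ = 5−4 = 1  ← one
n=7: ⌈2696/571⌉−⌈2359/571⌉ = 5−5 = 0
n=8: ⌈3033/571⌉−⌈2696/571⌉ = 6−5 = 1  ← one
n=9: ⌈3370/571⌉−⌈3033/571⌉ = 6−6 = 0
n=10: ⌈3707/571⌉−⌈3370/571⌉ = 7−6 = 1  ← one
n=11: ⌈4044/571⌉−⌈3707/571⌉ = 8−7 = 1  ← one
positions of the first 8 ones: 0 1 3 5 6 8 10 11

0 1 3 5 6 8 10 11


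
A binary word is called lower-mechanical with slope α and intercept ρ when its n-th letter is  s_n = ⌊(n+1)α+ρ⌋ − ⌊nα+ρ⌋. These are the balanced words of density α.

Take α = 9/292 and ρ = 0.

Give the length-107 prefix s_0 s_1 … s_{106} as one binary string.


n=0: ⌊(1·9)/292⌋ − ⌊(0·9)/292⌋ = ⌊9/292⌋ − ⌊0/292⌋ = 0 − 0 = 0
n=1: ⌊(2·9)/292⌋ − ⌊(1·9)/292⌋ = ⌊18/292⌋ − ⌊9/292⌋ = 0 − 0 = 0
n=2: ⌊(3·9)/292⌋ − ⌊(2·9)/292⌋ = ⌊27/292⌋ − ⌊18/292⌋ = 0 − 0 = 0
n=3: ⌊(4·9)/292⌋ − ⌊(3·9)/292⌋ = ⌊36/292⌋ − ⌊27/292⌋ = 0 − 0 = 0
n=4: ⌊(5·9)/292⌋ − ⌊(4·9)/292⌋ = ⌊45/292⌋ − ⌊36/292⌋ = 0 − 0 = 0
n=5: ⌊(6·9)/292⌋ − ⌊(5·9)/292⌋ = ⌊54/292⌋ − ⌊45/292⌋ = 0 − 0 = 0
n=6: ⌊(7·9)/292⌋ − ⌊(6·9)/292⌋ = ⌊63/292⌋ − ⌊54/292⌋ = 0 − 0 = 0
n=7: ⌊(8·9)/292⌋ − ⌊(7·9)/292⌋ = ⌊72/292⌋ − ⌊63/292⌋ = 0 − 0 = 0
n=8: ⌊(9·9)/292⌋ − ⌊(8·9)/292⌋ = ⌊81/292⌋ − ⌊72/292⌋ = 0 − 0 = 0
n=9: ⌊(10·9)/292⌋ − ⌊(9·9)/292⌋ = ⌊90/292⌋ − ⌊81/292⌋ = 0 − 0 = 0
n=10: ⌊(11·9)/292⌋ − ⌊(10·9)/292⌋ = ⌊99/292⌋ − ⌊90/292⌋ = 0 − 0 = 0
n=11: ⌊(12·9)/292⌋ − ⌊(11·9)/292⌋ = ⌊108/292⌋ − ⌊99/292⌋ = 0 − 0 = 0
n=12: ⌊(13·9)/292⌋ − ⌊(12·9)/292⌋ = ⌊117/292⌋ − ⌊108/292⌋ = 0 − 0 = 0
n=13: ⌊(14·9)/292⌋ − ⌊(13·9)/292⌋ = ⌊126/292⌋ − ⌊117/292⌋ = 0 − 0 = 0
n=14: ⌊(15·9)/292⌋ − ⌊(14·9)/292⌋ = ⌊135/292⌋ − ⌊126/292⌋ = 0 − 0 = 0
n=15: ⌊(16·9)/292⌋ − ⌊(15·9)/292⌋ = ⌊144/292⌋ − ⌊135/292⌋ = 0 − 0 = 0
n=16: ⌊(17·9)/292⌋ − ⌊(16·9)/292⌋ = ⌊153/292⌋ − ⌊144/292⌋ = 0 − 0 = 0
n=17: ⌊(18·9)/292⌋ − ⌊(17·9)/292⌋ = ⌊162/292⌋ − ⌊153/292⌋ = 0 − 0 = 0
n=18: ⌊(19·9)/292⌋ − ⌊(18·9)/292⌋ = ⌊171/292⌋ − ⌊162/292⌋ = 0 − 0 = 0
n=19: ⌊(20·9)/292⌋ − ⌊(19·9)/292⌋ = ⌊180/292⌋ − ⌊171/292⌋ = 0 − 0 = 0
n=20: ⌊(21·9)/292⌋ − ⌊(20·9)/292⌋ = ⌊189/292⌋ − ⌊180/292⌋ = 0 − 0 = 0
n=21: ⌊(22·9)/292⌋ − ⌊(21·9)/292⌋ = ⌊198/292⌋ − ⌊189/292⌋ = 0 − 0 = 0
n=22: ⌊(23·9)/292⌋ − ⌊(22·9)/292⌋ = ⌊207/292⌋ − ⌊198/292⌋ = 0 − 0 = 0
n=23: ⌊(24·9)/292⌋ − ⌊(23·9)/292⌋ = ⌊216/292⌋ − ⌊207/292⌋ = 0 − 0 = 0
n=24: ⌊(25·9)/292⌋ − ⌊(24·9)/292⌋ = ⌊225/292⌋ − ⌊216/292⌋ = 0 − 0 = 0
n=25: ⌊(26·9)/292⌋ − ⌊(25·9)/292⌋ = ⌊234/292⌋ − ⌊225/292⌋ = 0 − 0 = 0
n=26: ⌊(27·9)/292⌋ − ⌊(26·9)/292⌋ = ⌊243/292⌋ − ⌊234/292⌋ = 0 − 0 = 0
n=27: ⌊(28·9)/292⌋ − ⌊(27·9)/292⌋ = ⌊252/292⌋ − ⌊243/292⌋ = 0 − 0 = 0
n=28: ⌊(29·9)/292⌋ − ⌊(28·9)/292⌋ = ⌊261/292⌋ − ⌊252/292⌋ = 0 − 0 = 0
n=29: ⌊(30·9)/292⌋ − ⌊(29·9)/292⌋ = ⌊270/292⌋ − ⌊261/292⌋ = 0 − 0 = 0
n=30: ⌊(31·9)/292⌋ − ⌊(30·9)/292⌋ = ⌊279/292⌋ − ⌊270/292⌋ = 0 − 0 = 0
n=31: ⌊(32·9)/292⌋ − ⌊(31·9)/292⌋ = ⌊288/292⌋ − ⌊279/292⌋ = 0 − 0 = 0
n=32: ⌊(33·9)/292⌋ − ⌊(32·9)/292⌋ = ⌊297/292⌋ − ⌊288/292⌋ = 1 − 0 = 1
n=33: ⌊(34·9)/292⌋ − ⌊(33·9)/292⌋ = ⌊306/292⌋ − ⌊297/292⌋ = 1 − 1 = 0
n=34: ⌊(35·9)/292⌋ − ⌊(34·9)/292⌋ = ⌊315/292⌋ − ⌊306/292⌋ = 1 − 1 = 0
n=35: ⌊(36·9)/292⌋ − ⌊(35·9)/292⌋ = ⌊324/292⌋ − ⌊315/292⌋ = 1 − 1 = 0
n=36: ⌊(37·9)/292⌋ − ⌊(36·9)/292⌋ = ⌊333/292⌋ − ⌊324/292⌋ = 1 − 1 = 0
n=37: ⌊(38·9)/292⌋ − ⌊(37·9)/292⌋ = ⌊342/292⌋ − ⌊333/292⌋ = 1 − 1 = 0
n=38: ⌊(39·9)/292⌋ − ⌊(38·9)/292⌋ = ⌊351/292⌋ − ⌊342/292⌋ = 1 − 1 = 0
n=39: ⌊(40·9)/292⌋ − ⌊(39·9)/292⌋ = ⌊360/292⌋ − ⌊351/292⌋ = 1 − 1 = 0
n=40: ⌊(41·9)/292⌋ − ⌊(40·9)/292⌋ = ⌊369/292⌋ − ⌊360/292⌋ = 1 − 1 = 0
n=41: ⌊(42·9)/292⌋ − ⌊(41·9)/292⌋ = ⌊378/292⌋ − ⌊369/292⌋ = 1 − 1 = 0
n=42: ⌊(43·9)/292⌋ − ⌊(42·9)/292⌋ = ⌊387/292⌋ − ⌊378/292⌋ = 1 − 1 = 0
n=43: ⌊(44·9)/292⌋ − ⌊(43·9)/292⌋ = ⌊396/292⌋ − ⌊387/292⌋ = 1 − 1 = 0
n=44: ⌊(45·9)/292⌋ − ⌊(44·9)/292⌋ = ⌊405/292⌋ − ⌊396/292⌋ = 1 − 1 = 0
n=45: ⌊(46·9)/292⌋ − ⌊(45·9)/292⌋ = ⌊414/292⌋ − ⌊405/292⌋ = 1 − 1 = 0
n=46: ⌊(47·9)/292⌋ − ⌊(46·9)/292⌋ = ⌊423/292⌋ − ⌊414/292⌋ = 1 − 1 = 0
n=47: ⌊(48·9)/292⌋ − ⌊(47·9)/292⌋ = ⌊432/292⌋ − ⌊423/292⌋ = 1 − 1 = 0
n=48: ⌊(49·9)/292⌋ − ⌊(48·9)/292⌋ = ⌊441/292⌋ − ⌊432/292⌋ = 1 − 1 = 0
n=49: ⌊(50·9)/292⌋ − ⌊(49·9)/292⌋ = ⌊450/292⌋ − ⌊441/292⌋ = 1 − 1 = 0
n=50: ⌊(51·9)/292⌋ − ⌊(50·9)/292⌋ = ⌊459/292⌋ − ⌊450/292⌋ = 1 − 1 = 0
n=51: ⌊(52·9)/292⌋ − ⌊(51·9)/292⌋ = ⌊468/292⌋ − ⌊459/292⌋ = 1 − 1 = 0
n=52: ⌊(53·9)/292⌋ − ⌊(52·9)/292⌋ = ⌊477/292⌋ − ⌊468/292⌋ = 1 − 1 = 0
n=53: ⌊(54·9)/292⌋ − ⌊(53·9)/292⌋ = ⌊486/292⌋ − ⌊477/292⌋ = 1 − 1 = 0
n=54: ⌊(55·9)/292⌋ − ⌊(54·9)/292⌋ = ⌊495/292⌋ − ⌊486/292⌋ = 1 − 1 = 0
n=55: ⌊(56·9)/292⌋ − ⌊(55·9)/292⌋ = ⌊504/292⌋ − ⌊495/292⌋ = 1 − 1 = 0
n=56: ⌊(57·9)/292⌋ − ⌊(56·9)/292⌋ = ⌊513/292⌋ − ⌊504/292⌋ = 1 − 1 = 0
n=57: ⌊(58·9)/292⌋ − ⌊(57·9)/292⌋ = ⌊522/292⌋ − ⌊513/292⌋ = 1 − 1 = 0
n=58: ⌊(59·9)/292⌋ − ⌊(58·9)/292⌋ = ⌊531/292⌋ − ⌊522/292⌋ = 1 − 1 = 0
n=59: ⌊(60·9)/292⌋ − ⌊(59·9)/292⌋ = ⌊540/292⌋ − ⌊531/292⌋ = 1 − 1 = 0
n=60: ⌊(61·9)/292⌋ − ⌊(60·9)/292⌋ = ⌊549/292⌋ − ⌊540/292⌋ = 1 − 1 = 0
n=61: ⌊(62·9)/292⌋ − ⌊(61·9)/292⌋ = ⌊558/292⌋ − ⌊549/292⌋ = 1 − 1 = 0
n=62: ⌊(63·9)/292⌋ − ⌊(62·9)/292⌋ = ⌊567/292⌋ − ⌊558/292⌋ = 1 − 1 = 0
n=63: ⌊(64·9)/292⌋ − ⌊(63·9)/292⌋ = ⌊576/292⌋ − ⌊567/292⌋ = 1 − 1 = 0
n=64: ⌊(65·9)/292⌋ − ⌊(64·9)/292⌋ = ⌊585/292⌋ − ⌊576/292⌋ = 2 − 1 = 1
n=65: ⌊(66·9)/292⌋ − ⌊(65·9)/292⌋ = ⌊594/292⌋ − ⌊585/292⌋ = 2 − 2 = 0
n=66: ⌊(67·9)/292⌋ − ⌊(66·9)/292⌋ = ⌊603/292⌋ − ⌊594/292⌋ = 2 − 2 = 0
n=67: ⌊(68·9)/292⌋ − ⌊(67·9)/292⌋ = ⌊612/292⌋ − ⌊603/292⌋ = 2 − 2 = 0
n=68: ⌊(69·9)/292⌋ − ⌊(68·9)/292⌋ = ⌊621/292⌋ − ⌊612/292⌋ = 2 − 2 = 0
n=69: ⌊(70·9)/292⌋ − ⌊(69·9)/292⌋ = ⌊630/292⌋ − ⌊621/292⌋ = 2 − 2 = 0
n=70: ⌊(71·9)/292⌋ − ⌊(70·9)/292⌋ = ⌊639/292⌋ − ⌊630/292⌋ = 2 − 2 = 0
n=71: ⌊(72·9)/292⌋ − ⌊(71·9)/292⌋ = ⌊648/292⌋ − ⌊639/292⌋ = 2 − 2 = 0
n=72: ⌊(73·9)/292⌋ − ⌊(72·9)/292⌋ = ⌊657/292⌋ − ⌊648/292⌋ = 2 − 2 = 0
n=73: ⌊(74·9)/292⌋ − ⌊(73·9)/292⌋ = ⌊666/292⌋ − ⌊657/292⌋ = 2 − 2 = 0
n=74: ⌊(75·9)/292⌋ − ⌊(74·9)/292⌋ = ⌊675/292⌋ − ⌊666/292⌋ = 2 − 2 = 0
n=75: ⌊(76·9)/292⌋ − ⌊(75·9)/292⌋ = ⌊684/292⌋ − ⌊675/292⌋ = 2 − 2 = 0
n=76: ⌊(77·9)/292⌋ − ⌊(76·9)/292⌋ = ⌊693/292⌋ − ⌊684/292⌋ = 2 − 2 = 0
n=77: ⌊(78·9)/292⌋ − ⌊(77·9)/292⌋ = ⌊702/292⌋ − ⌊693/292⌋ = 2 − 2 = 0
n=78: ⌊(79·9)/292⌋ − ⌊(78·9)/292⌋ = ⌊711/292⌋ − ⌊702/292⌋ = 2 − 2 = 0
n=79: ⌊(80·9)/292⌋ − ⌊(79·9)/292⌋ = ⌊720/292⌋ − ⌊711/292⌋ = 2 − 2 = 0
n=80: ⌊(81·9)/292⌋ − ⌊(80·9)/292⌋ = ⌊729/292⌋ − ⌊720/292⌋ = 2 − 2 = 0
n=81: ⌊(82·9)/292⌋ − ⌊(81·9)/292⌋ = ⌊738/292⌋ − ⌊729/292⌋ = 2 − 2 = 0
n=82: ⌊(83·9)/292⌋ − ⌊(82·9)/292⌋ = ⌊747/292⌋ − ⌊738/292⌋ = 2 − 2 = 0
n=83: ⌊(84·9)/292⌋ − ⌊(83·9)/292⌋ = ⌊756/292⌋ − ⌊747/292⌋ = 2 − 2 = 0
n=84: ⌊(85·9)/292⌋ − ⌊(84·9)/292⌋ = ⌊765/292⌋ − ⌊756/292⌋ = 2 − 2 = 0
n=85: ⌊(86·9)/292⌋ − ⌊(85·9)/292⌋ = ⌊774/292⌋ − ⌊765/292⌋ = 2 − 2 = 0
n=86: ⌊(87·9)/292⌋ − ⌊(86·9)/292⌋ = ⌊783/292⌋ − ⌊774/292⌋ = 2 − 2 = 0
n=87: ⌊(88·9)/292⌋ − ⌊(87·9)/292⌋ = ⌊792/292⌋ − ⌊783/292⌋ = 2 − 2 = 0
n=88: ⌊(89·9)/292⌋ − ⌊(88·9)/292⌋ = ⌊801/292⌋ − ⌊792/292⌋ = 2 − 2 = 0
n=89: ⌊(90·9)/292⌋ − ⌊(89·9)/292⌋ = ⌊810/292⌋ − ⌊801/292⌋ = 2 − 2 = 0
n=90: ⌊(91·9)/292⌋ − ⌊(90·9)/292⌋ = ⌊819/292⌋ − ⌊810/292⌋ = 2 − 2 = 0
n=91: ⌊(92·9)/292⌋ − ⌊(91·9)/292⌋ = ⌊828/292⌋ − ⌊819/292⌋ = 2 − 2 = 0
n=92: ⌊(93·9)/292⌋ − ⌊(92·9)/292⌋ = ⌊837/292⌋ − ⌊828/292⌋ = 2 − 2 = 0
n=93: ⌊(94·9)/292⌋ − ⌊(93·9)/292⌋ = ⌊846/292⌋ − ⌊837/292⌋ = 2 − 2 = 0
n=94: ⌊(95·9)/292⌋ − ⌊(94·9)/292⌋ = ⌊855/292⌋ − ⌊846/292⌋ = 2 − 2 = 0
n=95: ⌊(96·9)/292⌋ − ⌊(95·9)/292⌋ = ⌊864/292⌋ − ⌊855/292⌋ = 2 − 2 = 0
n=96: ⌊(97·9)/292⌋ − ⌊(96·9)/292⌋ = ⌊873/292⌋ − ⌊864/292⌋ = 2 − 2 = 0
n=97: ⌊(98·9)/292⌋ − ⌊(97·9)/292⌋ = ⌊882/292⌋ − ⌊873/292⌋ = 3 − 2 = 1
n=98: ⌊(99·9)/292⌋ − ⌊(98·9)/292⌋ = ⌊891/292⌋ − ⌊882/292⌋ = 3 − 3 = 0
n=99: ⌊(100·9)/292⌋ − ⌊(99·9)/292⌋ = ⌊900/292⌋ − ⌊891/292⌋ = 3 − 3 = 0
n=100: ⌊(101·9)/292⌋ − ⌊(100·9)/292⌋ = ⌊909/292⌋ − ⌊900/292⌋ = 3 − 3 = 0
n=101: ⌊(102·9)/292⌋ − ⌊(101·9)/292⌋ = ⌊918/292⌋ − ⌊909/292⌋ = 3 − 3 = 0
n=102: ⌊(103·9)/292⌋ − ⌊(102·9)/292⌋ = ⌊927/292⌋ − ⌊918/292⌋ = 3 − 3 = 0
n=103: ⌊(104·9)/292⌋ − ⌊(103·9)/292⌋ = ⌊936/292⌋ − ⌊927/292⌋ = 3 − 3 = 0
n=104: ⌊(105·9)/292⌋ − ⌊(104·9)/292⌋ = ⌊945/292⌋ − ⌊936/292⌋ = 3 − 3 = 0
n=105: ⌊(106·9)/292⌋ − ⌊(105·9)/292⌋ = ⌊954/292⌋ − ⌊945/292⌋ = 3 − 3 = 0
n=106: ⌊(107·9)/292⌋ − ⌊(106·9)/292⌋ = ⌊963/292⌋ − ⌊954/292⌋ = 3 − 3 = 0

00000000000000000000000000000000100000000000000000000000000000001000000000000000000000000000000001000000000


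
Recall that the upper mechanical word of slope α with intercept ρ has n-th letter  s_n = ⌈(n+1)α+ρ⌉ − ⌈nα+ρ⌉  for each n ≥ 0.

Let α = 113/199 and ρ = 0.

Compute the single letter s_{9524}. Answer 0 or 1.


0

(n+1)α + ρ = (9525·113) / 199 = 1076325/199
nα + ρ     = (9524·113) / 199 = 1076212/199
⌈1076325/199⌉ = 5409,  ⌈1076212/199⌉ = 5409
s_{9524} = 5409 − 5409 = 0


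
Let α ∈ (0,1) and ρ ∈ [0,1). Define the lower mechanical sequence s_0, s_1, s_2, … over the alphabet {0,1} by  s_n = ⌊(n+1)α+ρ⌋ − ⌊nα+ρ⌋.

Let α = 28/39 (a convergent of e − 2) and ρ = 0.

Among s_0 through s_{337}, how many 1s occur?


#1s = Σ_{n=0}^{337} s_n = Σ_{n=0}^{337} (⌊(n+1)α+ρ⌋ − ⌊nα+ρ⌋)
the sum telescopes: every ⌊nα+ρ⌋ with 0 < n < 338 appears once with + and once with −, leaving ⌊338α+ρ⌋ − ⌊0·α+ρ⌋
338α + ρ = (338·28) / 39 = 9464/39
ρ = 0/39
⌊9464/39⌋ = 242,  ⌊0/39⌋ = 0
#1s = 242 − 0 = 242

242


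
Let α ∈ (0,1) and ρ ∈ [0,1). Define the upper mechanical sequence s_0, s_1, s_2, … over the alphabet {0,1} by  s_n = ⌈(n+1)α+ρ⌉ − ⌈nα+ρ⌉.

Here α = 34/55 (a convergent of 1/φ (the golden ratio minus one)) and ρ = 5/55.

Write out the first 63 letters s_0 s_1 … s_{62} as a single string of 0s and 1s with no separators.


010110110101101011011010110110101101011011010110101101101011011

n=0: ⌈(1·34+5)/55⌉ − ⌈(0·34+5)/55⌉ = ⌈39/55⌉ − ⌈5/55⌉ = 1 − 1 = 0
n=1: ⌈(2·34+5)/55⌉ − ⌈(1·34+5)/55⌉ = ⌈73/55⌉ − ⌈39/55⌉ = 2 − 1 = 1
n=2: ⌈(3·34+5)/55⌉ − ⌈(2·34+5)/55⌉ = ⌈107/55⌉ − ⌈73/55⌉ = 2 − 2 = 0
n=3: ⌈(4·34+5)/55⌉ − ⌈(3·34+5)/55⌉ = ⌈141/55⌉ − ⌈107/55⌉ = 3 − 2 = 1
n=4: ⌈(5·34+5)/55⌉ − ⌈(4·34+5)/55⌉ = ⌈175/55⌉ − ⌈141/55⌉ = 4 − 3 = 1
n=5: ⌈(6·34+5)/55⌉ − ⌈(5·34+5)/55⌉ = ⌈209/55⌉ − ⌈175/55⌉ = 4 − 4 = 0
n=6: ⌈(7·34+5)/55⌉ − ⌈(6·34+5)/55⌉ = ⌈243/55⌉ − ⌈209/55⌉ = 5 − 4 = 1
n=7: ⌈(8·34+5)/55⌉ − ⌈(7·34+5)/55⌉ = ⌈277/55⌉ − ⌈243/55⌉ = 6 − 5 = 1
n=8: ⌈(9·34+5)/55⌉ − ⌈(8·34+5)/55⌉ = ⌈311/55⌉ − ⌈277/55⌉ = 6 − 6 = 0
n=9: ⌈(10·34+5)/55⌉ − ⌈(9·34+5)/55⌉ = ⌈345/55⌉ − ⌈311/55⌉ = 7 − 6 = 1
n=10: ⌈(11·34+5)/55⌉ − ⌈(10·34+5)/55⌉ = ⌈379/55⌉ − ⌈345/55⌉ = 7 − 7 = 0
n=11: ⌈(12·34+5)/55⌉ − ⌈(11·34+5)/55⌉ = ⌈413/55⌉ − ⌈379/55⌉ = 8 − 7 = 1
n=12: ⌈(13·34+5)/55⌉ − ⌈(12·34+5)/55⌉ = ⌈447/55⌉ − ⌈413/55⌉ = 9 − 8 = 1
n=13: ⌈(14·34+5)/55⌉ − ⌈(13·34+5)/55⌉ = ⌈481/55⌉ − ⌈447/55⌉ = 9 − 9 = 0
n=14: ⌈(15·34+5)/55⌉ − ⌈(14·34+5)/55⌉ = ⌈515/55⌉ − ⌈481/55⌉ = 10 − 9 = 1
n=15: ⌈(16·34+5)/55⌉ − ⌈(15·34+5)/55⌉ = ⌈549/55⌉ − ⌈515/55⌉ = 10 − 10 = 0
n=16: ⌈(17·34+5)/55⌉ − ⌈(16·34+5)/55⌉ = ⌈583/55⌉ − ⌈549/55⌉ = 11 − 10 = 1
n=17: ⌈(18·34+5)/55⌉ − ⌈(17·34+5)/55⌉ = ⌈617/55⌉ − ⌈583/55⌉ = 12 − 11 = 1
n=18: ⌈(19·34+5)/55⌉ − ⌈(18·34+5)/55⌉ = ⌈651/55⌉ − ⌈617/55⌉ = 12 − 12 = 0
n=19: ⌈(20·34+5)/55⌉ − ⌈(19·34+5)/55⌉ = ⌈685/55⌉ − ⌈651/55⌉ = 13 − 12 = 1
n=20: ⌈(21·34+5)/55⌉ − ⌈(20·34+5)/55⌉ = ⌈719/55⌉ − ⌈685/55⌉ = 14 − 13 = 1
n=21: ⌈(22·34+5)/55⌉ − ⌈(21·34+5)/55⌉ = ⌈753/55⌉ − ⌈719/55⌉ = 14 − 14 = 0
n=22: ⌈(23·34+5)/55⌉ − ⌈(22·34+5)/55⌉ = ⌈787/55⌉ − ⌈753/55⌉ = 15 − 14 = 1
n=23: ⌈(24·34+5)/55⌉ − ⌈(23·34+5)/55⌉ = ⌈821/55⌉ − ⌈787/55⌉ = 15 − 15 = 0
n=24: ⌈(25·34+5)/55⌉ − ⌈(24·34+5)/55⌉ = ⌈855/55⌉ − ⌈821/55⌉ = 16 − 15 = 1
n=25: ⌈(26·34+5)/55⌉ − ⌈(25·34+5)/55⌉ = ⌈889/55⌉ − ⌈855/55⌉ = 17 − 16 = 1
n=26: ⌈(27·34+5)/55⌉ − ⌈(26·34+5)/55⌉ = ⌈923/55⌉ − ⌈889/55⌉ = 17 − 17 = 0
n=27: ⌈(28·34+5)/55⌉ − ⌈(27·34+5)/55⌉ = ⌈957/55⌉ − ⌈923/55⌉ = 18 − 17 = 1
n=28: ⌈(29·34+5)/55⌉ − ⌈(28·34+5)/55⌉ = ⌈991/55⌉ − ⌈957/55⌉ = 19 − 18 = 1
n=29: ⌈(30·34+5)/55⌉ − ⌈(29·34+5)/55⌉ = ⌈1025/55⌉ − ⌈991/55⌉ = 19 − 19 = 0
n=30: ⌈(31·34+5)/55⌉ − ⌈(30·34+5)/55⌉ = ⌈1059/55⌉ − ⌈1025/55⌉ = 20 − 19 = 1
n=31: ⌈(32·34+5)/55⌉ − ⌈(31·34+5)/55⌉ = ⌈1093/55⌉ − ⌈1059/55⌉ = 20 − 20 = 0
n=32: ⌈(33·34+5)/55⌉ − ⌈(32·34+5)/55⌉ = ⌈1127/55⌉ − ⌈1093/55⌉ = 21 − 20 = 1
n=33: ⌈(34·34+5)/55⌉ − ⌈(33·34+5)/55⌉ = ⌈1161/55⌉ − ⌈1127/55⌉ = 22 − 21 = 1
n=34: ⌈(35·34+5)/55⌉ − ⌈(34·34+5)/55⌉ = ⌈1195/55⌉ − ⌈1161/55⌉ = 22 − 22 = 0
n=35: ⌈(36·34+5)/55⌉ − ⌈(35·34+5)/55⌉ = ⌈1229/55⌉ − ⌈1195/55⌉ = 23 − 22 = 1
n=36: ⌈(37·34+5)/55⌉ − ⌈(36·34+5)/55⌉ = ⌈1263/55⌉ − ⌈1229/55⌉ = 23 − 23 = 0
n=37: ⌈(38·34+5)/55⌉ − ⌈(37·34+5)/55⌉ = ⌈1297/55⌉ − ⌈1263/55⌉ = 24 − 23 = 1
n=38: ⌈(39·34+5)/55⌉ − ⌈(38·34+5)/55⌉ = ⌈1331/55⌉ − ⌈1297/55⌉ = 25 − 24 = 1
n=39: ⌈(40·34+5)/55⌉ − ⌈(39·34+5)/55⌉ = ⌈1365/55⌉ − ⌈1331/55⌉ = 25 − 25 = 0
n=40: ⌈(41·34+5)/55⌉ − ⌈(40·34+5)/55⌉ = ⌈1399/55⌉ − ⌈1365/55⌉ = 26 − 25 = 1
n=41: ⌈(42·34+5)/55⌉ − ⌈(41·34+5)/55⌉ = ⌈1433/55⌉ − ⌈1399/55⌉ = 27 − 26 = 1
n=42: ⌈(43·34+5)/55⌉ − ⌈(42·34+5)/55⌉ = ⌈1467/55⌉ − ⌈1433/55⌉ = 27 − 27 = 0
n=43: ⌈(44·34+5)/55⌉ − ⌈(43·34+5)/55⌉ = ⌈1501/55⌉ − ⌈1467/55⌉ = 28 − 27 = 1
n=44: ⌈(45·34+5)/55⌉ − ⌈(44·34+5)/55⌉ = ⌈1535/55⌉ − ⌈1501/55⌉ = 28 − 28 = 0
n=45: ⌈(46·34+5)/55⌉ − ⌈(45·34+5)/55⌉ = ⌈1569/55⌉ − ⌈1535/55⌉ = 29 − 28 = 1
n=46: ⌈(47·34+5)/55⌉ − ⌈(46·34+5)/55⌉ = ⌈1603/55⌉ − ⌈1569/55⌉ = 30 − 29 = 1
n=47: ⌈(48·34+5)/55⌉ − ⌈(47·34+5)/55⌉ = ⌈1637/55⌉ − ⌈1603/55⌉ = 30 − 30 = 0
n=48: ⌈(49·34+5)/55⌉ − ⌈(48·34+5)/55⌉ = ⌈1671/55⌉ − ⌈1637/55⌉ = 31 − 30 = 1
n=49: ⌈(50·34+5)/55⌉ − ⌈(49·34+5)/55⌉ = ⌈1705/55⌉ − ⌈1671/55⌉ = 31 − 31 = 0
n=50: ⌈(51·34+5)/55⌉ − ⌈(50·34+5)/55⌉ = ⌈1739/55⌉ − ⌈1705/55⌉ = 32 − 31 = 1
n=51: ⌈(52·34+5)/55⌉ − ⌈(51·34+5)/55⌉ = ⌈1773/55⌉ − ⌈1739/55⌉ = 33 − 32 = 1
n=52: ⌈(53·34+5)/55⌉ − ⌈(52·34+5)/55⌉ = ⌈1807/55⌉ − ⌈1773/55⌉ = 33 − 33 = 0
n=53: ⌈(54·34+5)/55⌉ − ⌈(53·34+5)/55⌉ = ⌈1841/55⌉ − ⌈1807/55⌉ = 34 − 33 = 1
n=54: ⌈(55·34+5)/55⌉ − ⌈(54·34+5)/55⌉ = ⌈1875/55⌉ − ⌈1841/55⌉ = 35 − 34 = 1
n=55: ⌈(56·34+5)/55⌉ − ⌈(55·34+5)/55⌉ = ⌈1909/55⌉ − ⌈1875/55⌉ = 35 − 35 = 0
n=56: ⌈(57·34+5)/55⌉ − ⌈(56·34+5)/55⌉ = ⌈1943/55⌉ − ⌈1909/55⌉ = 36 − 35 = 1
n=57: ⌈(58·34+5)/55⌉ − ⌈(57·34+5)/55⌉ = ⌈1977/55⌉ − ⌈1943/55⌉ = 36 − 36 = 0
n=58: ⌈(59·34+5)/55⌉ − ⌈(58·34+5)/55⌉ = ⌈2011/55⌉ − ⌈1977/55⌉ = 37 − 36 = 1
n=59: ⌈(60·34+5)/55⌉ − ⌈(59·34+5)/55⌉ = ⌈2045/55⌉ − ⌈2011/55⌉ = 38 − 37 = 1
n=60: ⌈(61·34+5)/55⌉ − ⌈(60·34+5)/55⌉ = ⌈2079/55⌉ − ⌈2045/55⌉ = 38 − 38 = 0
n=61: ⌈(62·34+5)/55⌉ − ⌈(61·34+5)/55⌉ = ⌈2113/55⌉ − ⌈2079/55⌉ = 39 − 38 = 1
n=62: ⌈(63·34+5)/55⌉ − ⌈(62·34+5)/55⌉ = ⌈2147/55⌉ − ⌈2113/55⌉ = 40 − 39 = 1


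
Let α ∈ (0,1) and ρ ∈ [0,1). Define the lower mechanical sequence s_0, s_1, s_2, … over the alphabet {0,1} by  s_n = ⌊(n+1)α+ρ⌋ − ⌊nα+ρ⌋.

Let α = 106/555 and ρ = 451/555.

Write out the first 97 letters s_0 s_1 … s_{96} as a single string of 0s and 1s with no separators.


1000001000010000100001000001000010000100001000001000010000100001000001000010000100001000010000010

n=0: ⌊(1·106+451)/555⌋ − ⌊(0·106+451)/555⌋ = ⌊557/555⌋ − ⌊451/555⌋ = 1 − 0 = 1
n=1: ⌊(2·106+451)/555⌋ − ⌊(1·106+451)/555⌋ = ⌊663/555⌋ − ⌊557/555⌋ = 1 − 1 = 0
n=2: ⌊(3·106+451)/555⌋ − ⌊(2·106+451)/555⌋ = ⌊769/555⌋ − ⌊663/555⌋ = 1 − 1 = 0
n=3: ⌊(4·106+451)/555⌋ − ⌊(3·106+451)/555⌋ = ⌊875/555⌋ − ⌊769/555⌋ = 1 − 1 = 0
n=4: ⌊(5·106+451)/555⌋ − ⌊(4·106+451)/555⌋ = ⌊981/555⌋ − ⌊875/555⌋ = 1 − 1 = 0
n=5: ⌊(6·106+451)/555⌋ − ⌊(5·106+451)/555⌋ = ⌊1087/555⌋ − ⌊981/555⌋ = 1 − 1 = 0
n=6: ⌊(7·106+451)/555⌋ − ⌊(6·106+451)/555⌋ = ⌊1193/555⌋ − ⌊1087/555⌋ = 2 − 1 = 1
n=7: ⌊(8·106+451)/555⌋ − ⌊(7·106+451)/555⌋ = ⌊1299/555⌋ − ⌊1193/555⌋ = 2 − 2 = 0
n=8: ⌊(9·106+451)/555⌋ − ⌊(8·106+451)/555⌋ = ⌊1405/555⌋ − ⌊1299/555⌋ = 2 − 2 = 0
n=9: ⌊(10·106+451)/555⌋ − ⌊(9·106+451)/555⌋ = ⌊1511/555⌋ − ⌊1405/555⌋ = 2 − 2 = 0
n=10: ⌊(11·106+451)/555⌋ − ⌊(10·106+451)/555⌋ = ⌊1617/555⌋ − ⌊1511/555⌋ = 2 − 2 = 0
n=11: ⌊(12·106+451)/555⌋ − ⌊(11·106+451)/555⌋ = ⌊1723/555⌋ − ⌊1617/555⌋ = 3 − 2 = 1
n=12: ⌊(13·106+451)/555⌋ − ⌊(12·106+451)/555⌋ = ⌊1829/555⌋ − ⌊1723/555⌋ = 3 − 3 = 0
n=13: ⌊(14·106+451)/555⌋ − ⌊(13·106+451)/555⌋ = ⌊1935/555⌋ − ⌊1829/555⌋ = 3 − 3 = 0
n=14: ⌊(15·106+451)/555⌋ − ⌊(14·106+451)/555⌋ = ⌊2041/555⌋ − ⌊1935/555⌋ = 3 − 3 = 0
n=15: ⌊(16·106+451)/555⌋ − ⌊(15·106+451)/555⌋ = ⌊2147/555⌋ − ⌊2041/555⌋ = 3 − 3 = 0
n=16: ⌊(17·106+451)/555⌋ − ⌊(16·106+451)/555⌋ = ⌊2253/555⌋ − ⌊2147/555⌋ = 4 − 3 = 1
n=17: ⌊(18·106+451)/555⌋ − ⌊(17·106+451)/555⌋ = ⌊2359/555⌋ − ⌊2253/555⌋ = 4 − 4 = 0
n=18: ⌊(19·106+451)/555⌋ − ⌊(18·106+451)/555⌋ = ⌊2465/555⌋ − ⌊2359/555⌋ = 4 − 4 = 0
n=19: ⌊(20·106+451)/555⌋ − ⌊(19·106+451)/555⌋ = ⌊2571/555⌋ − ⌊2465/555⌋ = 4 − 4 = 0
n=20: ⌊(21·106+451)/555⌋ − ⌊(20·106+451)/555⌋ = ⌊2677/555⌋ − ⌊2571/555⌋ = 4 − 4 = 0
n=21: ⌊(22·106+451)/555⌋ − ⌊(21·106+451)/555⌋ = ⌊2783/555⌋ − ⌊2677/555⌋ = 5 − 4 = 1
n=22: ⌊(23·106+451)/555⌋ − ⌊(22·106+451)/555⌋ = ⌊2889/555⌋ − ⌊2783/555⌋ = 5 − 5 = 0
n=23: ⌊(24·106+451)/555⌋ − ⌊(23·106+451)/555⌋ = ⌊2995/555⌋ − ⌊2889/555⌋ = 5 − 5 = 0
n=24: ⌊(25·106+451)/555⌋ − ⌊(24·106+451)/555⌋ = ⌊3101/555⌋ − ⌊2995/555⌋ = 5 − 5 = 0
n=25: ⌊(26·106+451)/555⌋ − ⌊(25·106+451)/555⌋ = ⌊3207/555⌋ − ⌊3101/555⌋ = 5 − 5 = 0
n=26: ⌊(27·106+451)/555⌋ − ⌊(26·106+451)/555⌋ = ⌊3313/555⌋ − ⌊3207/555⌋ = 5 − 5 = 0
n=27: ⌊(28·106+451)/555⌋ − ⌊(27·106+451)/555⌋ = ⌊3419/555⌋ − ⌊3313/555⌋ = 6 − 5 = 1
n=28: ⌊(29·106+451)/555⌋ − ⌊(28·106+451)/555⌋ = ⌊3525/555⌋ − ⌊3419/555⌋ = 6 − 6 = 0
n=29: ⌊(30·106+451)/555⌋ − ⌊(29·106+451)/555⌋ = ⌊3631/555⌋ − ⌊3525/555⌋ = 6 − 6 = 0
n=30: ⌊(31·106+451)/555⌋ − ⌊(30·106+451)/555⌋ = ⌊3737/555⌋ − ⌊3631/555⌋ = 6 − 6 = 0
n=31: ⌊(32·106+451)/555⌋ − ⌊(31·106+451)/555⌋ = ⌊3843/555⌋ − ⌊3737/555⌋ = 6 − 6 = 0
n=32: ⌊(33·106+451)/555⌋ − ⌊(32·106+451)/555⌋ = ⌊3949/555⌋ − ⌊3843/555⌋ = 7 − 6 = 1
n=33: ⌊(34·106+451)/555⌋ − ⌊(33·106+451)/555⌋ = ⌊4055/555⌋ − ⌊3949/555⌋ = 7 − 7 = 0
n=34: ⌊(35·106+451)/555⌋ − ⌊(34·106+451)/555⌋ = ⌊4161/555⌋ − ⌊4055/555⌋ = 7 − 7 = 0
n=35: ⌊(36·106+451)/555⌋ − ⌊(35·106+451)/555⌋ = ⌊4267/555⌋ − ⌊4161/555⌋ = 7 − 7 = 0
n=36: ⌊(37·106+451)/555⌋ − ⌊(36·106+451)/555⌋ = ⌊4373/555⌋ − ⌊4267/555⌋ = 7 − 7 = 0
n=37: ⌊(38·106+451)/555⌋ − ⌊(37·106+451)/555⌋ = ⌊4479/555⌋ − ⌊4373/555⌋ = 8 − 7 = 1
n=38: ⌊(39·106+451)/555⌋ − ⌊(38·106+451)/555⌋ = ⌊4585/555⌋ − ⌊4479/555⌋ = 8 − 8 = 0
n=39: ⌊(40·106+451)/555⌋ − ⌊(39·106+451)/555⌋ = ⌊4691/555⌋ − ⌊4585/555⌋ = 8 − 8 = 0
n=40: ⌊(41·106+451)/555⌋ − ⌊(40·106+451)/555⌋ = ⌊4797/555⌋ − ⌊4691/555⌋ = 8 − 8 = 0
n=41: ⌊(42·106+451)/555⌋ − ⌊(41·106+451)/555⌋ = ⌊4903/555⌋ − ⌊4797/555⌋ = 8 − 8 = 0
n=42: ⌊(43·106+451)/555⌋ − ⌊(42·106+451)/555⌋ = ⌊5009/555⌋ − ⌊4903/555⌋ = 9 − 8 = 1
n=43: ⌊(44·106+451)/555⌋ − ⌊(43·106+451)/555⌋ = ⌊5115/555⌋ − ⌊5009/555⌋ = 9 − 9 = 0
n=44: ⌊(45·106+451)/555⌋ − ⌊(44·106+451)/555⌋ = ⌊5221/555⌋ − ⌊5115/555⌋ = 9 − 9 = 0
n=45: ⌊(46·106+451)/555⌋ − ⌊(45·106+451)/555⌋ = ⌊5327/555⌋ − ⌊5221/555⌋ = 9 − 9 = 0
n=46: ⌊(47·106+451)/555⌋ − ⌊(46·106+451)/555⌋ = ⌊5433/555⌋ − ⌊5327/555⌋ = 9 − 9 = 0
n=47: ⌊(48·106+451)/555⌋ − ⌊(47·106+451)/555⌋ = ⌊5539/555⌋ − ⌊5433/555⌋ = 9 − 9 = 0
n=48: ⌊(49·106+451)/555⌋ − ⌊(48·106+451)/555⌋ = ⌊5645/555⌋ − ⌊5539/555⌋ = 10 − 9 = 1
n=49: ⌊(50·106+451)/555⌋ − ⌊(49·106+451)/555⌋ = ⌊5751/555⌋ − ⌊5645/555⌋ = 10 − 10 = 0
n=50: ⌊(51·106+451)/555⌋ − ⌊(50·106+451)/555⌋ = ⌊5857/555⌋ − ⌊5751/555⌋ = 10 − 10 = 0
n=51: ⌊(52·106+451)/555⌋ − ⌊(51·106+451)/555⌋ = ⌊5963/555⌋ − ⌊5857/555⌋ = 10 − 10 = 0
n=52: ⌊(53·106+451)/555⌋ − ⌊(52·106+451)/555⌋ = ⌊6069/555⌋ − ⌊5963/555⌋ = 10 − 10 = 0
n=53: ⌊(54·106+451)/555⌋ − ⌊(53·106+451)/555⌋ = ⌊6175/555⌋ − ⌊6069/555⌋ = 11 − 10 = 1
n=54: ⌊(55·106+451)/555⌋ − ⌊(54·106+451)/555⌋ = ⌊6281/555⌋ − ⌊6175/555⌋ = 11 − 11 = 0
n=55: ⌊(56·106+451)/555⌋ − ⌊(55·106+451)/555⌋ = ⌊6387/555⌋ − ⌊6281/555⌋ = 11 − 11 = 0
n=56: ⌊(57·106+451)/555⌋ − ⌊(56·106+451)/555⌋ = ⌊6493/555⌋ − ⌊6387/555⌋ = 11 − 11 = 0
n=57: ⌊(58·106+451)/555⌋ − ⌊(57·106+451)/555⌋ = ⌊6599/555⌋ − ⌊6493/555⌋ = 11 − 11 = 0
n=58: ⌊(59·106+451)/555⌋ − ⌊(58·106+451)/555⌋ = ⌊6705/555⌋ − ⌊6599/555⌋ = 12 − 11 = 1
n=59: ⌊(60·106+451)/555⌋ − ⌊(59·106+451)/555⌋ = ⌊6811/555⌋ − ⌊6705/555⌋ = 12 − 12 = 0
n=60: ⌊(61·106+451)/555⌋ − ⌊(60·106+451)/555⌋ = ⌊6917/555⌋ − ⌊6811/555⌋ = 12 − 12 = 0
n=61: ⌊(62·106+451)/555⌋ − ⌊(61·106+451)/555⌋ = ⌊7023/555⌋ − ⌊6917/555⌋ = 12 − 12 = 0
n=62: ⌊(63·106+451)/555⌋ − ⌊(62·106+451)/555⌋ = ⌊7129/555⌋ − ⌊7023/555⌋ = 12 − 12 = 0
n=63: ⌊(64·106+451)/555⌋ − ⌊(63·106+451)/555⌋ = ⌊7235/555⌋ − ⌊7129/555⌋ = 13 − 12 = 1
n=64: ⌊(65·106+451)/555⌋ − ⌊(64·106+451)/555⌋ = ⌊7341/555⌋ − ⌊7235/555⌋ = 13 − 13 = 0
n=65: ⌊(66·106+451)/555⌋ − ⌊(65·106+451)/555⌋ = ⌊7447/555⌋ − ⌊7341/555⌋ = 13 − 13 = 0
n=66: ⌊(67·106+451)/555⌋ − ⌊(66·106+451)/555⌋ = ⌊7553/555⌋ − ⌊7447/555⌋ = 13 − 13 = 0
n=67: ⌊(68·106+451)/555⌋ − ⌊(67·106+451)/555⌋ = ⌊7659/555⌋ − ⌊7553/555⌋ = 13 − 13 = 0
n=68: ⌊(69·106+451)/555⌋ − ⌊(68·106+451)/555⌋ = ⌊7765/555⌋ − ⌊7659/555⌋ = 13 − 13 = 0
n=69: ⌊(70·106+451)/555⌋ − ⌊(69·106+451)/555⌋ = ⌊7871/555⌋ − ⌊7765/555⌋ = 14 − 13 = 1
n=70: ⌊(71·106+451)/555⌋ − ⌊(70·106+451)/555⌋ = ⌊7977/555⌋ − ⌊7871/555⌋ = 14 − 14 = 0
n=71: ⌊(72·106+451)/555⌋ − ⌊(71·106+451)/555⌋ = ⌊8083/555⌋ − ⌊7977/555⌋ = 14 − 14 = 0
n=72: ⌊(73·106+451)/555⌋ − ⌊(72·106+451)/555⌋ = ⌊8189/555⌋ − ⌊8083/555⌋ = 14 − 14 = 0
n=73: ⌊(74·106+451)/555⌋ − ⌊(73·106+451)/555⌋ = ⌊8295/555⌋ − ⌊8189/555⌋ = 14 − 14 = 0
n=74: ⌊(75·106+451)/555⌋ − ⌊(74·106+451)/555⌋ = ⌊8401/555⌋ − ⌊8295/555⌋ = 15 − 14 = 1
n=75: ⌊(76·106+451)/555⌋ − ⌊(75·106+451)/555⌋ = ⌊8507/555⌋ − ⌊8401/555⌋ = 15 − 15 = 0
n=76: ⌊(77·106+451)/555⌋ − ⌊(76·106+451)/555⌋ = ⌊8613/555⌋ − ⌊8507/555⌋ = 15 − 15 = 0
n=77: ⌊(78·106+451)/555⌋ − ⌊(77·106+451)/555⌋ = ⌊8719/555⌋ − ⌊8613/555⌋ = 15 − 15 = 0
n=78: ⌊(79·106+451)/555⌋ − ⌊(78·106+451)/555⌋ = ⌊8825/555⌋ − ⌊8719/555⌋ = 15 − 15 = 0
n=79: ⌊(80·106+451)/555⌋ − ⌊(79·106+451)/555⌋ = ⌊8931/555⌋ − ⌊8825/555⌋ = 16 − 15 = 1
n=80: ⌊(81·106+451)/555⌋ − ⌊(80·106+451)/555⌋ = ⌊9037/555⌋ − ⌊8931/555⌋ = 16 − 16 = 0
n=81: ⌊(82·106+451)/555⌋ − ⌊(81·106+451)/555⌋ = ⌊9143/555⌋ − ⌊9037/555⌋ = 16 − 16 = 0
n=82: ⌊(83·106+451)/555⌋ − ⌊(82·106+451)/555⌋ = ⌊9249/555⌋ − ⌊9143/555⌋ = 16 − 16 = 0
n=83: ⌊(84·106+451)/555⌋ − ⌊(83·106+451)/555⌋ = ⌊9355/555⌋ − ⌊9249/555⌋ = 16 − 16 = 0
n=84: ⌊(85·106+451)/555⌋ − ⌊(84·106+451)/555⌋ = ⌊9461/555⌋ − ⌊9355/555⌋ = 17 − 16 = 1
n=85: ⌊(86·106+451)/555⌋ − ⌊(85·106+451)/555⌋ = ⌊9567/555⌋ − ⌊9461/555⌋ = 17 − 17 = 0
n=86: ⌊(87·106+451)/555⌋ − ⌊(86·106+451)/555⌋ = ⌊9673/555⌋ − ⌊9567/555⌋ = 17 − 17 = 0
n=87: ⌊(88·106+451)/555⌋ − ⌊(87·106+451)/555⌋ = ⌊9779/555⌋ − ⌊9673/555⌋ = 17 − 17 = 0
n=88: ⌊(89·106+451)/555⌋ − ⌊(88·106+451)/555⌋ = ⌊9885/555⌋ − ⌊9779/555⌋ = 17 − 17 = 0
n=89: ⌊(90·106+451)/555⌋ − ⌊(89·106+451)/555⌋ = ⌊9991/555⌋ − ⌊9885/555⌋ = 18 − 17 = 1
n=90: ⌊(91·106+451)/555⌋ − ⌊(90·106+451)/555⌋ = ⌊10097/555⌋ − ⌊9991/555⌋ = 18 − 18 = 0
n=91: ⌊(92·106+451)/555⌋ − ⌊(91·106+451)/555⌋ = ⌊10203/555⌋ − ⌊10097/555⌋ = 18 − 18 = 0
n=92: ⌊(93·106+451)/555⌋ − ⌊(92·106+451)/555⌋ = ⌊10309/555⌋ − ⌊10203/555⌋ = 18 − 18 = 0
n=93: ⌊(94·106+451)/555⌋ − ⌊(93·106+451)/555⌋ = ⌊10415/555⌋ − ⌊10309/555⌋ = 18 − 18 = 0
n=94: ⌊(95·106+451)/555⌋ − ⌊(94·106+451)/555⌋ = ⌊10521/555⌋ − ⌊10415/555⌋ = 18 − 18 = 0
n=95: ⌊(96·106+451)/555⌋ − ⌊(95·106+451)/555⌋ = ⌊10627/555⌋ − ⌊10521/555⌋ = 19 − 18 = 1
n=96: ⌊(97·106+451)/555⌋ − ⌊(96·106+451)/555⌋ = ⌊10733/555⌋ − ⌊10627/555⌋ = 19 − 19 = 0


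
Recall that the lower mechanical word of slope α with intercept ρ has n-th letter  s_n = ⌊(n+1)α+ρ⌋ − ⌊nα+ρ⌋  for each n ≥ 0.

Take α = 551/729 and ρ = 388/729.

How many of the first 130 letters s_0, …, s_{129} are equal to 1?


#1s = Σ_{n=0}^{129} s_n = Σ_{n=0}^{129} (⌊(n+1)α+ρ⌋ − ⌊nα+ρ⌋)
the sum telescopes: every ⌊nα+ρ⌋ with 0 < n < 130 appears once with + and once with −, leaving ⌊130α+ρ⌋ − ⌊0·α+ρ⌋
130α + ρ = (130·551 + 388) / 729 = 72018/729
ρ = 388/729
⌊72018/729⌋ = 98,  ⌊388/729⌋ = 0
#1s = 98 − 0 = 98

98


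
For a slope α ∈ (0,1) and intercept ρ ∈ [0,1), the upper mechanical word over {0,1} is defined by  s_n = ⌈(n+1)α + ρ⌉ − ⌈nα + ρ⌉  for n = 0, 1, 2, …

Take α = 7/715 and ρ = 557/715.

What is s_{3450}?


(n+1)α + ρ = (3451·7 + 557) / 715 = 24714/715
nα + ρ     = (3450·7 + 557) / 715 = 24707/715
⌈24714/715⌉ = 35,  ⌈24707/715⌉ = 35
s_{3450} = 35 − 35 = 0

0


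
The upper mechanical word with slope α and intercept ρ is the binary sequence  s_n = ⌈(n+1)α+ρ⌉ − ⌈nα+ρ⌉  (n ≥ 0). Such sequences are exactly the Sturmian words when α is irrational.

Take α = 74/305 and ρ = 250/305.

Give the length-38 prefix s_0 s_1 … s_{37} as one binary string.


10001000100001000100010001000100010001

n=0: ⌈(1·74+250)/305⌉ − ⌈(0·74+250)/305⌉ = ⌈324/305⌉ − ⌈250/305⌉ = 2 − 1 = 1
n=1: ⌈(2·74+250)/305⌉ − ⌈(1·74+250)/305⌉ = ⌈398/305⌉ − ⌈324/305⌉ = 2 − 2 = 0
n=2: ⌈(3·74+250)/305⌉ − ⌈(2·74+250)/305⌉ = ⌈472/305⌉ − ⌈398/305⌉ = 2 − 2 = 0
n=3: ⌈(4·74+250)/305⌉ − ⌈(3·74+250)/305⌉ = ⌈546/305⌉ − ⌈472/305⌉ = 2 − 2 = 0
n=4: ⌈(5·74+250)/305⌉ − ⌈(4·74+250)/305⌉ = ⌈620/305⌉ − ⌈546/305⌉ = 3 − 2 = 1
n=5: ⌈(6·74+250)/305⌉ − ⌈(5·74+250)/305⌉ = ⌈694/305⌉ − ⌈620/305⌉ = 3 − 3 = 0
n=6: ⌈(7·74+250)/305⌉ − ⌈(6·74+250)/305⌉ = ⌈768/305⌉ − ⌈694/305⌉ = 3 − 3 = 0
n=7: ⌈(8·74+250)/305⌉ − ⌈(7·74+250)/305⌉ = ⌈842/305⌉ − ⌈768/305⌉ = 3 − 3 = 0
n=8: ⌈(9·74+250)/305⌉ − ⌈(8·74+250)/305⌉ = ⌈916/305⌉ − ⌈842/305⌉ = 4 − 3 = 1
n=9: ⌈(10·74+250)/305⌉ − ⌈(9·74+250)/305⌉ = ⌈990/305⌉ − ⌈916/305⌉ = 4 − 4 = 0
n=10: ⌈(11·74+250)/305⌉ − ⌈(10·74+250)/305⌉ = ⌈1064/305⌉ − ⌈990/305⌉ = 4 − 4 = 0
n=11: ⌈(12·74+250)/305⌉ − ⌈(11·74+250)/305⌉ = ⌈1138/305⌉ − ⌈1064/305⌉ = 4 − 4 = 0
n=12: ⌈(13·74+250)/305⌉ − ⌈(12·74+250)/305⌉ = ⌈1212/305⌉ − ⌈1138/305⌉ = 4 − 4 = 0
n=13: ⌈(14·74+250)/305⌉ − ⌈(13·74+250)/305⌉ = ⌈1286/305⌉ − ⌈1212/305⌉ = 5 − 4 = 1
n=14: ⌈(15·74+250)/305⌉ − ⌈(14·74+250)/305⌉ = ⌈1360/305⌉ − ⌈1286/305⌉ = 5 − 5 = 0
n=15: ⌈(16·74+250)/305⌉ − ⌈(15·74+250)/305⌉ = ⌈1434/305⌉ − ⌈1360/305⌉ = 5 − 5 = 0
n=16: ⌈(17·74+250)/305⌉ − ⌈(16·74+250)/305⌉ = ⌈1508/305⌉ − ⌈1434/305⌉ = 5 − 5 = 0
n=17: ⌈(18·74+250)/305⌉ − ⌈(17·74+250)/305⌉ = ⌈1582/305⌉ − ⌈1508/305⌉ = 6 − 5 = 1
n=18: ⌈(19·74+250)/305⌉ − ⌈(18·74+250)/305⌉ = ⌈1656/305⌉ − ⌈1582/305⌉ = 6 − 6 = 0
n=19: ⌈(20·74+250)/305⌉ − ⌈(19·74+250)/305⌉ = ⌈1730/305⌉ − ⌈1656/305⌉ = 6 − 6 = 0
n=20: ⌈(21·74+250)/305⌉ − ⌈(20·74+250)/305⌉ = ⌈1804/305⌉ − ⌈1730/305⌉ = 6 − 6 = 0
n=21: ⌈(22·74+250)/305⌉ − ⌈(21·74+250)/305⌉ = ⌈1878/305⌉ − ⌈1804/305⌉ = 7 − 6 = 1
n=22: ⌈(23·74+250)/305⌉ − ⌈(22·74+250)/305⌉ = ⌈1952/305⌉ − ⌈1878/305⌉ = 7 − 7 = 0
n=23: ⌈(24·74+250)/305⌉ − ⌈(23·74+250)/305⌉ = ⌈2026/305⌉ − ⌈1952/305⌉ = 7 − 7 = 0
n=24: ⌈(25·74+250)/305⌉ − ⌈(24·74+250)/305⌉ = ⌈2100/305⌉ − ⌈2026/305⌉ = 7 − 7 = 0
n=25: ⌈(26·74+250)/305⌉ − ⌈(25·74+250)/305⌉ = ⌈2174/305⌉ − ⌈2100/305⌉ = 8 − 7 = 1
n=26: ⌈(27·74+250)/305⌉ − ⌈(26·74+250)/305⌉ = ⌈2248/305⌉ − ⌈2174/305⌉ = 8 − 8 = 0
n=27: ⌈(28·74+250)/305⌉ − ⌈(27·74+250)/305⌉ = ⌈2322/305⌉ − ⌈2248/305⌉ = 8 − 8 = 0
n=28: ⌈(29·74+250)/305⌉ − ⌈(28·74+250)/305⌉ = ⌈2396/305⌉ − ⌈2322/305⌉ = 8 − 8 = 0
n=29: ⌈(30·74+250)/305⌉ − ⌈(29·74+250)/305⌉ = ⌈2470/305⌉ − ⌈2396/305⌉ = 9 − 8 = 1
n=30: ⌈(31·74+250)/305⌉ − ⌈(30·74+250)/305⌉ = ⌈2544/305⌉ − ⌈2470/305⌉ = 9 − 9 = 0
n=31: ⌈(32·74+250)/305⌉ − ⌈(31·74+250)/305⌉ = ⌈2618/305⌉ − ⌈2544/305⌉ = 9 − 9 = 0
n=32: ⌈(33·74+250)/305⌉ − ⌈(32·74+250)/305⌉ = ⌈2692/305⌉ − ⌈2618/305⌉ = 9 − 9 = 0
n=33: ⌈(34·74+250)/305⌉ − ⌈(33·74+250)/305⌉ = ⌈2766/305⌉ − ⌈2692/305⌉ = 10 − 9 = 1
n=34: ⌈(35·74+250)/305⌉ − ⌈(34·74+250)/305⌉ = ⌈2840/305⌉ − ⌈2766/305⌉ = 10 − 10 = 0
n=35: ⌈(36·74+250)/305⌉ − ⌈(35·74+250)/305⌉ = ⌈2914/305⌉ − ⌈2840/305⌉ = 10 − 10 = 0
n=36: ⌈(37·74+250)/305⌉ − ⌈(36·74+250)/305⌉ = ⌈2988/305⌉ − ⌈2914/305⌉ = 10 − 10 = 0
n=37: ⌈(38·74+250)/305⌉ − ⌈(37·74+250)/305⌉ = ⌈3062/305⌉ − ⌈2988/305⌉ = 11 − 10 = 1


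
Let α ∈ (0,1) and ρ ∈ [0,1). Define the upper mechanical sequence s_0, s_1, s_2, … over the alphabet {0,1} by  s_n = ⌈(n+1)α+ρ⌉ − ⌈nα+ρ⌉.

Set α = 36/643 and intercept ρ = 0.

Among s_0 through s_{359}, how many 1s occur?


21

#1s = Σ_{n=0}^{359} s_n = Σ_{n=0}^{359} (⌈(n+1)α+ρ⌉ − ⌈nα+ρ⌉)
the sum telescopes: every ⌈nα+ρ⌉ with 0 < n < 360 appears once with + and once with −, leaving ⌈360α+ρ⌉ − ⌈0·α+ρ⌉
360α + ρ = (360·36) / 643 = 12960/643
ρ = 0/643
⌈12960/643⌉ = 21,  ⌈0/643⌉ = 0
#1s = 21 − 0 = 21


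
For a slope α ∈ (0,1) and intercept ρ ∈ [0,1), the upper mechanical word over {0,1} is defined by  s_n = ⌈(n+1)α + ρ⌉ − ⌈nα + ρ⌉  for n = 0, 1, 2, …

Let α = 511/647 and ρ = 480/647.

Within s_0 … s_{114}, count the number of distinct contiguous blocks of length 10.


11

t_n = ⌈(n·511+480)/647⌉ for n = 0 … 115:
  n=0…9: ⌈480/647⌉=1 ⌈991/647⌉=2 ⌈1502/647⌉=3 ⌈2013/647⌉=4 ⌈2524/647⌉=4 ⌈3035/647⌉=5 ⌈3546/647⌉=6 ⌈4057/647⌉=7 ⌈4568/647⌉=8 ⌈5079/647⌉=8
  n=10…19: ⌈5590/647⌉=9 ⌈6101/647⌉=10 ⌈6612/647⌉=11 ⌈7123/647⌉=12 ⌈7634/647⌉=12 ⌈8145/647⌉=13 ⌈8656/647⌉=14 ⌈9167/647⌉=15 ⌈9678/647⌉=15 ⌈10189/647⌉=16
  n=20…29: ⌈10700/647⌉=17 ⌈11211/647⌉=18 ⌈11722/647⌉=19 ⌈12233/647⌉=19 ⌈12744/647⌉=20 ⌈13255/647⌉=21 ⌈13766/647⌉=22 ⌈14277/647⌉=23 ⌈14788/647⌉=23 ⌈15299/647⌉=24
  n=30…39: ⌈15810/647⌉=25 ⌈16321/647⌉=26 ⌈16832/647⌉=27 ⌈17343/647⌉=27 ⌈17854/647⌉=28 ⌈18365/647⌉=29 ⌈18876/647⌉=30 ⌈19387/647⌉=30 ⌈19898/647⌉=31 ⌈20409/647⌉=32
  n=40…49: ⌈20920/647⌉=33 ⌈21431/647⌉=34 ⌈21942/647⌉=34 ⌈22453/647⌉=35 ⌈22964/647⌉=36 ⌈23475/647⌉=37 ⌈23986/647⌉=38 ⌈24497/647⌉=38 ⌈25008/647⌉=39 ⌈25519/647⌉=40
  n=50…59: ⌈26030/647⌉=41 ⌈26541/647⌉=42 ⌈27052/647⌉=42 ⌈27563/647⌉=43 ⌈28074/647⌉=44 ⌈28585/647⌉=45 ⌈29096/647⌉=45 ⌈29607/647⌉=46 ⌈30118/647⌉=47 ⌈30629/647⌉=48
  n=60…69: ⌈31140/647⌉=49 ⌈31651/647⌉=49 ⌈32162/647⌉=50 ⌈32673/647⌉=51 ⌈33184/647⌉=52 ⌈33695/647⌉=53 ⌈34206/647⌉=53 ⌈34717/647⌉=54 ⌈35228/647⌉=55 ⌈35739/647⌉=56
  n=70…79: ⌈36250/647⌉=57 ⌈36761/647⌉=57 ⌈37272/647⌉=58 ⌈37783/647⌉=59 ⌈38294/647⌉=60 ⌈38805/647⌉=60 ⌈39316/647⌉=61 ⌈39827/647⌉=62 ⌈40338/647⌉=63 ⌈40849/647⌉=64
  n=80…89: ⌈41360/647⌉=64 ⌈41871/647⌉=65 ⌈42382/647⌉=66 ⌈42893/647⌉=67 ⌈43404/647⌉=68 ⌈43915/647⌉=68 ⌈44426/647⌉=69 ⌈44937/647⌉=70 ⌈45448/647⌉=71 ⌈45959/647⌉=72
  n=90…99: ⌈46470/647⌉=72 ⌈46981/647⌉=73 ⌈47492/647⌉=74 ⌈48003/647⌉=75 ⌈48514/647⌉=75 ⌈49025/647⌉=76 ⌈49536/647⌉=77 ⌈50047/647⌉=78 ⌈50558/647⌉=79 ⌈51069/647⌉=79
  n=100…109: ⌈51580/647⌉=80 ⌈52091/647⌉=81 ⌈52602/647⌉=82 ⌈53113/647⌉=83 ⌈53624/647⌉=83 ⌈54135/647⌉=84 ⌈54646/647⌉=85 ⌈55157/647⌉=86 ⌈55668/647⌉=87 ⌈56179/647⌉=87
  n=110…115: ⌈56690/647⌉=88 ⌈57201/647⌉=89 ⌈57712/647⌉=90 ⌈58223/647⌉=90 ⌈58734/647⌉=91 ⌈59245/647⌉=92
s_n = t_(n+1) − t_n for n = 0 … 114 gives
prefix = 1110111101111011101111011110111101110111101111011110111011110111101111011101111011110111101110111101111011110111011
slide a length-10 window over [0..9] … [105..114] (106 windows); first occurrence of each distinct factor:
  [  0..  9] 1110111101
  [  1.. 10] 1101111011
  [  2.. 11] 1011110111
  [  3.. 12] 0111101111
  [  4.. 13] 1111011110
  [  8.. 17] 0111101110
  [  9.. 18] 1111011101
  [ 10.. 19] 1110111011
  [ 11.. 20] 1101110111
  [ 12.. 21] 1011101111
  [ 13.. 22] 0111011110
  (the other 95 windows repeat one of these)
distinct factors: {0111011110, 0111101110, 0111101111, 1011101111, 1011110111, 1101110111, 1101111011, 1110111011, 1110111101, 1111011101, 1111011110}
count = 11  (Sturmian bound for length 10 is 11)


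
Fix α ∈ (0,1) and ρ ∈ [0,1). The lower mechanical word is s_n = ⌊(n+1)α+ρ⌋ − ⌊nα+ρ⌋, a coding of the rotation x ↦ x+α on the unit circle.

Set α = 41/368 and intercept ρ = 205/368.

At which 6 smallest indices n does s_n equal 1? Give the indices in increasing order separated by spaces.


3 12 21 30 39 48

n=0: ⌊246/368⌋−⌊205/368⌋ = 0−0 = 0
n=1: ⌊287/368⌋−⌊246/368⌋ = 0−0 = 0
n=2: ⌊328/368⌋−⌊287/368⌋ = 0−0 = 0
n=3: ⌊369/368⌋−⌊328/368⌋ = 1−0 = 1  ← one
n=4: ⌊410/368⌋−⌊369/368⌋ = 1−1 = 0
n=5: ⌊451/368⌋−⌊410/368⌋ = 1−1 = 0
n=6: ⌊492/368⌋−⌊451/368⌋ = 1−1 = 0
n=7: ⌊533/368⌋−⌊492/368⌋ = 1−1 = 0
n=8: ⌊574/368⌋−⌊533/368⌋ = 1−1 = 0
n=9: ⌊615/368⌋−⌊574/368⌋ = 1−1 = 0
n=10: ⌊656/368⌋−⌊615/368⌋ = 1−1 = 0
n=11: ⌊697/368⌋−⌊656/368⌋ = 1−1 = 0
n=12: ⌊738/368⌋−⌊697/368⌋ = 2−1 = 1  ← one
n=13: ⌊779/368⌋−⌊738/368⌋ = 2−2 = 0
n=14: ⌊820/368⌋−⌊779/368⌋ = 2−2 = 0
n=15: ⌊861/368⌋−⌊820/368⌋ = 2−2 = 0
n=16: ⌊902/368⌋−⌊861/368⌋ = 2−2 = 0
n=17: ⌊943/368⌋−⌊902/368⌋ = 2−2 = 0
n=18: ⌊984/368⌋−⌊943/368⌋ = 2−2 = 0
n=19: ⌊1025/368⌋−⌊984/368⌋ = 2−2 = 0
n=20: ⌊1066/368⌋−⌊1025/368⌋ = 2−2 = 0
n=21: ⌊1107/368⌋−⌊1066/368⌋ = 3−2 = 1  ← one
n=22: ⌊1148/368⌋−⌊1107/368⌋ = 3−3 = 0
n=23: ⌊1189/368⌋−⌊1148/368⌋ = 3−3 = 0
n=24: ⌊1230/368⌋−⌊1189/368⌋ = 3−3 = 0
n=25: ⌊1271/368⌋−⌊1230/368⌋ = 3−3 = 0
n=26: ⌊1312/368⌋−⌊1271/368⌋ = 3−3 = 0
n=27: ⌊1353/368⌋−⌊1312/368⌋ = 3−3 = 0
n=28: ⌊1394/368⌋−⌊1353/368⌋ = 3−3 = 0
n=29: ⌊1435/368⌋−⌊1394/368⌋ = 3−3 = 0
n=30: ⌊1476/368⌋−⌊1435/368⌋ = 4−3 = 1  ← one
n=31: ⌊1517/368⌋−⌊1476/368⌋ = 4−4 = 0
n=32: ⌊1558/368⌋−⌊1517/368⌋ = 4−4 = 0
n=33: ⌊1599/368⌋−⌊1558/368⌋ = 4−4 = 0
n=34: ⌊1640/368⌋−⌊1599/368⌋ = 4−4 = 0
n=35: ⌊1681/368⌋−⌊1640/368⌋ = 4−4 = 0
n=36: ⌊1722/368⌋−⌊1681/368⌋ = 4−4 = 0
n=37: ⌊1763/368⌋−⌊1722/368⌋ = 4−4 = 0
n=38: ⌊1804/368⌋−⌊1763/368⌋ = 4−4 = 0
n=39: ⌊1845/368⌋−⌊1804/368⌋ = 5−4 = 1  ← one
n=40: ⌊1886/368⌋−⌊1845/368⌋ = 5−5 = 0
n=41: ⌊1927/368⌋−⌊1886/368⌋ = 5−5 = 0
n=42: ⌊1968/368⌋−⌊1927/368⌋ = 5−5 = 0
n=43: ⌊2009/368⌋−⌊1968/368⌋ = 5−5 = 0
n=44: ⌊2050/368⌋−⌊2009/368⌋ = 5−5 = 0
n=45: ⌊2091/368⌋−⌊2050/368⌋ = 5−5 = 0
n=46: ⌊2132/368⌋−⌊2091/368⌋ = 5−5 = 0
n=47: ⌊2173/368⌋−⌊2132/368⌋ = 5−5 = 0
n=48: ⌊2214/368⌋−⌊2173/368⌋ = 6−5 = 1  ← one
positions of the first 6 ones: 3 12 21 30 39 48
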